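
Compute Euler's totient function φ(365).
288

365 = 5 × 73
φ(n) = n × ∏(1 - 1/p) for each prime p dividing n
φ(365) = 365 × (1 - 1/5) × (1 - 1/73) = 288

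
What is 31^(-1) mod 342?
331

gcd(31, 342) = 1, so the inverse exists.
Extended Euclidean algorithm on (342, 31):
342 = 11 × 31 + 1  ⟹  1 = (1)·342 + (-11)·31
So (-11)·31 ≡ 1 (mod 342), i.e. 31^(-1) ≡ -11 ≡ 331 (mod 342).
Check: 31 × 331 = 10261 ≡ 1 (mod 342)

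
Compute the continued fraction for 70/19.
[3; 1, 2, 6]

Euclidean algorithm steps:
70 = 3 × 19 + 13
19 = 1 × 13 + 6
13 = 2 × 6 + 1
6 = 6 × 1 + 0
Continued fraction: [3; 1, 2, 6]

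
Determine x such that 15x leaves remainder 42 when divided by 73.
x ≡ 32 (mod 73)

gcd(15, 73) = 1, which divides 42, so solutions exist.
Find 15^(-1) mod 73 by the extended Euclidean algorithm:
73 = 4 × 15 + 13  ⟹  13 = (1)·73 + (-4)·15
15 = 1 × 13 + 2  ⟹  2 = (-1)·73 + (5)·15
13 = 6 × 2 + 1  ⟹  1 = (7)·73 + (-34)·15
So (-34)·15 ≡ 1 (mod 73), i.e. 15^(-1) ≡ -34 ≡ 39 (mod 73).
x ≡ 39 × 42 = 1638 ≡ 32 (mod 73).
Check: 15 × 32 = 480 ≡ 42 (mod 73).
Unique solution: x ≡ 32 (mod 73)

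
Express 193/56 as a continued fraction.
[3; 2, 4, 6]

Euclidean algorithm steps:
193 = 3 × 56 + 25
56 = 2 × 25 + 6
25 = 4 × 6 + 1
6 = 6 × 1 + 0
Continued fraction: [3; 2, 4, 6]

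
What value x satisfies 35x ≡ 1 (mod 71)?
69

gcd(35, 71) = 1, so the inverse exists.
Extended Euclidean algorithm on (71, 35):
71 = 2 × 35 + 1  ⟹  1 = (1)·71 + (-2)·35
So (-2)·35 ≡ 1 (mod 71), i.e. 35^(-1) ≡ -2 ≡ 69 (mod 71).
Check: 35 × 69 = 2415 ≡ 1 (mod 71)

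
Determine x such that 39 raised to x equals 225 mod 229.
192

Baby-step giant-step with step n = ⌈√229⌉ = 16.
Baby steps 39^j mod 229 (j:value) for j=0..15: 0:1, 1:39, 2:147, 3:8, 4:83, 5:31, 6:64, 7:206, 8:19, 9:54, 10:45, 11:152, 12:203, 13:131, 14:71, 15:21.
Giant-step multiplier: 39^(-16) ≡ 39^(228-16) = 39^212 ≡ 144 (mod 229).
Giant steps γ_i = 225·144^i mod 229: γ_0=225, γ_1=111, γ_2=183, γ_3=17, γ_4=158, γ_5=81, γ_6=214, γ_7=130, γ_8=171, γ_9=121, γ_10=20, γ_11=132, γ_12=1 (in table at j=0).
x = i·n + j = 12·16 + 0 = 192.
Check: 39^192 ≡ 225 (mod 229).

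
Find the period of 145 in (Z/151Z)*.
75

151 is prime, so ord(145) divides φ(151) = 150.
Divisors of 150: 1, 2, 3, 5, 6, 10, 15, 25, 30, 50, 75, 150.
Repeated squaring: 145^1 ≡ 145, 145^2 ≡ 36, 145^4 ≡ 88, 145^8 ≡ 43, 145^16 ≡ 37, 145^32 ≡ 10, 145^64 ≡ 100, 145^128 ≡ 34 (mod 151).
Test 145^d mod 151 for each divisor d in increasing order:
145^1 ≡ 145
145^2 ≡ 36
145^3 = 145^2·145^1 ≡ 86
145^5 = 145^4·145^1 ≡ 76
145^6 = 145^4·145^2 ≡ 148
145^10 = 145^8·145^2 ≡ 38
145^15 = 145^8·145^4·145^2·145^1 ≡ 19
145^25 = 145^16·145^8·145^1 ≡ 118
145^30 = 145^16·145^8·145^4·145^2 ≡ 59
145^50 = 145^32·145^16·145^2 ≡ 32
145^75 = 145^64·145^8·145^2·145^1 ≡ 1  ← first divisor giving 1
The order is 75.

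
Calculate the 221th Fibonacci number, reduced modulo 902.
573

Matrix identity: Q^n = [[F_(n+1), F_n], [F_n, F_(n-1)]] with Q = [[1,1],[1,0]].
n = 221 = 11011101₂. Square-and-multiply, entries mod 902:
Q^1 = [[1,1],[1,0]]
Q^3 = (Q^1)²·Q = [[3,2],[2,1]]
Q^6 = (Q^3)² = [[13,8],[8,5]]
Q^13 = (Q^6)²·Q = [[377,233],[233,144]]
Q^27 = (Q^13)²·Q = [[307,684],[684,525]]
Q^55 = (Q^27)²·Q = [[85,159],[159,828]]
Q^110 = (Q^55)² = [[34,847],[847,89]]
Q^221 = (Q^110)²·Q = [[122,573],[573,451]]
F_221 mod 902 = Q^221[0][1] = 573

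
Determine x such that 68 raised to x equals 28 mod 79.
29

Baby-step giant-step with step n = ⌈√79⌉ = 9.
Baby steps 68^j mod 79 (j:value) for j=0..8: 0:1, 1:68, 2:42, 3:12, 4:26, 5:30, 6:65, 7:75, 8:44.
Giant-step multiplier: 68^(-9) ≡ 68^(78-9) = 68^69 ≡ 71 (mod 79).
Giant steps γ_i = 28·71^i mod 79: γ_0=28, γ_1=13, γ_2=54, γ_3=42 (in table at j=2).
x = i·n + j = 3·9 + 2 = 29.
Check: 68^29 ≡ 28 (mod 79).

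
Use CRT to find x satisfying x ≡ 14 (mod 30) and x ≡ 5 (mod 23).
74

Using Chinese Remainder Theorem:
M = 30 × 23 = 690
M1 = 23, M2 = 30
y1 = 23^(-1) mod 30 = 17
y2 = 30^(-1) mod 23 = 10
x = (14×23×17 + 5×30×10) mod 690 = 74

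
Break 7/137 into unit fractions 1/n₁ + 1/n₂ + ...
1/20 + 1/914 + 1/1252180

Greedy algorithm:
7/137: ceiling(137/7) = 20, use 1/20
3/2740: ceiling(2740/3) = 914, use 1/914
1/1252180: ceiling(1252180/1) = 1252180, use 1/1252180
Result: 7/137 = 1/20 + 1/914 + 1/1252180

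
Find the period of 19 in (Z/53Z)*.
52

53 is prime, so ord(19) divides φ(53) = 52.
Divisors of 52: 1, 2, 4, 13, 26, 52.
Repeated squaring: 19^1 ≡ 19, 19^2 ≡ 43, 19^4 ≡ 47, 19^8 ≡ 36, 19^16 ≡ 24, 19^32 ≡ 46 (mod 53).
Test 19^d mod 53 for each divisor d in increasing order:
19^1 ≡ 19
19^2 ≡ 43
19^4 ≡ 47
19^13 = 19^8·19^4·19^1 ≡ 30
19^26 = 19^16·19^8·19^2 ≡ 52
19^52 = 19^32·19^16·19^4 ≡ 1  ← first divisor giving 1
The order is 52.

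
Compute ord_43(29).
42

43 is prime, so ord(29) divides φ(43) = 42.
Divisors of 42: 1, 2, 3, 6, 7, 14, 21, 42.
Repeated squaring: 29^1 ≡ 29, 29^2 ≡ 24, 29^4 ≡ 17, 29^8 ≡ 31, 29^16 ≡ 15, 29^32 ≡ 10 (mod 43).
Test 29^d mod 43 for each divisor d in increasing order:
29^1 ≡ 29
29^2 ≡ 24
29^3 = 29^2·29^1 ≡ 8
29^6 = 29^4·29^2 ≡ 21
29^7 = 29^4·29^2·29^1 ≡ 7
29^14 = 29^8·29^4·29^2 ≡ 6
29^21 = 29^16·29^4·29^1 ≡ 42
29^42 = 29^32·29^8·29^2 ≡ 1  ← first divisor giving 1
The order is 42.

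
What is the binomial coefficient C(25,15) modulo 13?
1

Using Lucas' theorem:
Write n=25 and k=15 in base 13:
n in base 13: [1, 12]
k in base 13: [1, 2]
C(25,15) mod 13 = ∏ C(n_i, k_i) mod 13
Digit binomials (mod 13): C(1,1) = 1; C(12,2) = 66 ≡ 1
Product: 1 × 1 = 1 ≡ 1 (mod 13)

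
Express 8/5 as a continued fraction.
[1; 1, 1, 2]

Euclidean algorithm steps:
8 = 1 × 5 + 3
5 = 1 × 3 + 2
3 = 1 × 2 + 1
2 = 2 × 1 + 0
Continued fraction: [1; 1, 1, 2]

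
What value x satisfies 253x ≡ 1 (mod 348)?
337

gcd(253, 348) = 1, so the inverse exists.
Extended Euclidean algorithm on (348, 253):
348 = 1 × 253 + 95  ⟹  95 = (1)·348 + (-1)·253
253 = 2 × 95 + 63  ⟹  63 = (-2)·348 + (3)·253
95 = 1 × 63 + 32  ⟹  32 = (3)·348 + (-4)·253
63 = 1 × 32 + 31  ⟹  31 = (-5)·348 + (7)·253
32 = 1 × 31 + 1  ⟹  1 = (8)·348 + (-11)·253
So (-11)·253 ≡ 1 (mod 348), i.e. 253^(-1) ≡ -11 ≡ 337 (mod 348).
Check: 253 × 337 = 85261 ≡ 1 (mod 348)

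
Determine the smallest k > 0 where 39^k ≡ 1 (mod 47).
46

47 is prime, so ord(39) divides φ(47) = 46.
Divisors of 46: 1, 2, 23, 46.
Repeated squaring: 39^1 ≡ 39, 39^2 ≡ 17, 39^4 ≡ 7, 39^8 ≡ 2, 39^16 ≡ 4, 39^32 ≡ 16 (mod 47).
Test 39^d mod 47 for each divisor d in increasing order:
39^1 ≡ 39
39^2 ≡ 17
39^23 = 39^16·39^4·39^2·39^1 ≡ 46
39^46 = 39^32·39^8·39^4·39^2 ≡ 1  ← first divisor giving 1
The order is 46.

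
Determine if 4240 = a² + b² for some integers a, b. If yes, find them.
12² + 64² (a=12, b=64)

Factorization: 4240 = 2^4 × 5 × 53
By Fermat: n is sum of two squares iff every prime p ≡ 3 (mod 4) appears to even power.
All primes ≡ 3 (mod 4) appear to even power.
Search a = 0, 1, 2, … for 4240 - a² a perfect square: first hit at a = 12: 4240 - 144 = 4096 = 64².
4240 = 12² + 64² = 144 + 4096 ✓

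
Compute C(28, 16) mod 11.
1

Using Lucas' theorem:
Write n=28 and k=16 in base 11:
n in base 11: [2, 6]
k in base 11: [1, 5]
C(28,16) mod 11 = ∏ C(n_i, k_i) mod 11
Digit binomials (mod 11): C(2,1) = 2; C(6,5) = 6
Product: 2 × 6 = 12 ≡ 1 (mod 11)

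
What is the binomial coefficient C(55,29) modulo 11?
0

Using Lucas' theorem:
Write n=55 and k=29 in base 11:
n in base 11: [5, 0]
k in base 11: [2, 7]
C(55,29) mod 11 = ∏ C(n_i, k_i) mod 11
Digit binomials (mod 11): C(5,2) = 10; C(0,7) = 0 (k_i > n_i)
Product: 10 × 0 = 0 ≡ 0 (mod 11)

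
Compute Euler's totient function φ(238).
96

238 = 2 × 7 × 17
φ(n) = n × ∏(1 - 1/p) for each prime p dividing n
φ(238) = 238 × (1 - 1/2) × (1 - 1/7) × (1 - 1/17) = 96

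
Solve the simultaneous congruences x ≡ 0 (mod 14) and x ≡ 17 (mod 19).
112

Using Chinese Remainder Theorem:
M = 14 × 19 = 266
M1 = 19, M2 = 14
y1 = 19^(-1) mod 14 = 3
y2 = 14^(-1) mod 19 = 15
x = (0×19×3 + 17×14×15) mod 266 = 112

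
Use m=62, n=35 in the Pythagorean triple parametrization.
(2619, 4340, 5069)

Euclid's formula: a = m² - n², b = 2mn, c = m² + n²
m = 62, n = 35
a = 62² - 35² = 3844 - 1225 = 2619
b = 2 × 62 × 35 = 4340
c = 62² + 35² = 3844 + 1225 = 5069
Verification: 2619² + 4340² = 6859161 + 18835600 = 25694761 = 5069² ✓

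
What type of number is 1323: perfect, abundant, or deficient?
deficient

Proper divisors of 1323: sum = 1 + 3 + 7 + 9 + 21 + 27 + 49 + 63 + 147 + 189 + 441 = 957
Since 957 < 1323, 1323 is deficient.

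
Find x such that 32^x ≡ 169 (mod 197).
10

Baby-step giant-step with step n = ⌈√197⌉ = 15.
Baby steps 32^j mod 197 (j:value) for j=0..14: 0:1, 1:32, 2:39, 3:66, 4:142, 5:13, 6:22, 7:113, 8:70, 9:73, 10:169, 11:89, 12:90, 13:122, 14:161.
h = 169 is already in the table at j=10, so x = 10.
Check: 32^10 ≡ 169 (mod 197).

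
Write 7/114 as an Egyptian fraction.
1/17 + 1/388 + 1/375972

Greedy algorithm:
7/114: ceiling(114/7) = 17, use 1/17
5/1938: ceiling(1938/5) = 388, use 1/388
1/375972: ceiling(375972/1) = 375972, use 1/375972
Result: 7/114 = 1/17 + 1/388 + 1/375972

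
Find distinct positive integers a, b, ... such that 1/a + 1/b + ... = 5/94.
1/19 + 1/1786

Greedy algorithm:
5/94: ceiling(94/5) = 19, use 1/19
1/1786: ceiling(1786/1) = 1786, use 1/1786
Result: 5/94 = 1/19 + 1/1786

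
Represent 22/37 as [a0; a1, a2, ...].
[0; 1, 1, 2, 7]

Euclidean algorithm steps:
22 = 0 × 37 + 22
37 = 1 × 22 + 15
22 = 1 × 15 + 7
15 = 2 × 7 + 1
7 = 7 × 1 + 0
Continued fraction: [0; 1, 1, 2, 7]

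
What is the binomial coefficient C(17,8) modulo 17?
0

Using Lucas' theorem:
Write n=17 and k=8 in base 17:
n in base 17: [1, 0]
k in base 17: [0, 8]
C(17,8) mod 17 = ∏ C(n_i, k_i) mod 17
Digit binomials (mod 17): C(1,0) = 1; C(0,8) = 0 (k_i > n_i)
Product: 1 × 0 = 0 ≡ 0 (mod 17)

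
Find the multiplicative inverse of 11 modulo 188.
171

gcd(11, 188) = 1, so the inverse exists.
Extended Euclidean algorithm on (188, 11):
188 = 17 × 11 + 1  ⟹  1 = (1)·188 + (-17)·11
So (-17)·11 ≡ 1 (mod 188), i.e. 11^(-1) ≡ -17 ≡ 171 (mod 188).
Check: 11 × 171 = 1881 ≡ 1 (mod 188)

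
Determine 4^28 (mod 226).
114

Repeated squaring. Binary of 28 = 11100.
4^1 ≡ 4 (mod 226); 4^2 ≡ 16 (mod 226); 4^4 ≡ 30 (mod 226); 4^8 ≡ 222 (mod 226); 4^16 ≡ 16 (mod 226)
4^28 = 4^4 × 4^8 × 4^16 ≡ 114 (mod 226)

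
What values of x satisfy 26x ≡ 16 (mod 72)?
x ≡ 20 (mod 36)

gcd(26, 72) = 2, which divides 16, so solutions exist.
Divide through by 2: 13x ≡ 8 (mod 36).
Find 13^(-1) mod 36 by the extended Euclidean algorithm:
36 = 2 × 13 + 10  ⟹  10 = (1)·36 + (-2)·13
13 = 1 × 10 + 3  ⟹  3 = (-1)·36 + (3)·13
10 = 3 × 3 + 1  ⟹  1 = (4)·36 + (-11)·13
So (-11)·13 ≡ 1 (mod 36), i.e. 13^(-1) ≡ -11 ≡ 25 (mod 36).
x ≡ 25 × 8 = 200 ≡ 20 (mod 36).
Check: 26 × 20 = 520 ≡ 16 (mod 72).
x ≡ 20 (mod 36), giving 2 solutions mod 72.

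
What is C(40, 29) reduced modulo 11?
3

Using Lucas' theorem:
Write n=40 and k=29 in base 11:
n in base 11: [3, 7]
k in base 11: [2, 7]
C(40,29) mod 11 = ∏ C(n_i, k_i) mod 11
Digit binomials (mod 11): C(3,2) = 3; C(7,7) = 1
Product: 3 × 1 = 3 ≡ 3 (mod 11)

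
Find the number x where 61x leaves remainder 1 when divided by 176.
101

gcd(61, 176) = 1, so the inverse exists.
Extended Euclidean algorithm on (176, 61):
176 = 2 × 61 + 54  ⟹  54 = (1)·176 + (-2)·61
61 = 1 × 54 + 7  ⟹  7 = (-1)·176 + (3)·61
54 = 7 × 7 + 5  ⟹  5 = (8)·176 + (-23)·61
7 = 1 × 5 + 2  ⟹  2 = (-9)·176 + (26)·61
5 = 2 × 2 + 1  ⟹  1 = (26)·176 + (-75)·61
So (-75)·61 ≡ 1 (mod 176), i.e. 61^(-1) ≡ -75 ≡ 101 (mod 176).
Check: 61 × 101 = 6161 ≡ 1 (mod 176)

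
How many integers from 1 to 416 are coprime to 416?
192

416 = 2^5 × 13
φ(n) = n × ∏(1 - 1/p) for each prime p dividing n
φ(416) = 416 × (1 - 1/2) × (1 - 1/13) = 192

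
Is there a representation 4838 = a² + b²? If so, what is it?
Not possible

Factorization: 4838 = 2 × 41 × 59
By Fermat: n is sum of two squares iff every prime p ≡ 3 (mod 4) appears to even power.
Prime(s) ≡ 3 (mod 4) with odd exponent: [(59, 1)]
Therefore 4838 cannot be expressed as a² + b².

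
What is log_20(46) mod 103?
34

Baby-step giant-step with step n = ⌈√103⌉ = 11.
Baby steps 20^j mod 103 (j:value) for j=0..10: 0:1, 1:20, 2:91, 3:69, 4:41, 5:99, 6:23, 7:48, 8:33, 9:42, 10:16.
Giant-step multiplier: 20^(-11) ≡ 20^(102-11) = 20^91 ≡ 75 (mod 103).
Giant steps γ_i = 46·75^i mod 103: γ_0=46, γ_1=51, γ_2=14, γ_3=20 (in table at j=1).
x = i·n + j = 3·11 + 1 = 34.
Check: 20^34 ≡ 46 (mod 103).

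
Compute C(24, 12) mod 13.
0

Using Lucas' theorem:
Write n=24 and k=12 in base 13:
n in base 13: [1, 11]
k in base 13: [0, 12]
C(24,12) mod 13 = ∏ C(n_i, k_i) mod 13
Digit binomials (mod 13): C(1,0) = 1; C(11,12) = 0 (k_i > n_i)
Product: 1 × 0 = 0 ≡ 0 (mod 13)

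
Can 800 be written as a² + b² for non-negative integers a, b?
4² + 28² (a=4, b=28)

Factorization: 800 = 2^5 × 5^2
By Fermat: n is sum of two squares iff every prime p ≡ 3 (mod 4) appears to even power.
All primes ≡ 3 (mod 4) appear to even power.
Search a = 0, 1, 2, … for 800 - a² a perfect square: first hit at a = 4: 800 - 16 = 784 = 28².
800 = 4² + 28² = 16 + 784 ✓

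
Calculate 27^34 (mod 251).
180

Repeated squaring. Binary of 34 = 100010.
27^1 ≡ 27 (mod 251); 27^2 ≡ 227 (mod 251); 27^4 ≡ 74 (mod 251); 27^8 ≡ 205 (mod 251); 27^16 ≡ 108 (mod 251); 27^32 ≡ 118 (mod 251)
27^34 = 27^2 × 27^32 ≡ 180 (mod 251)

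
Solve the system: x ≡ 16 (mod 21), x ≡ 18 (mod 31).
142

Using Chinese Remainder Theorem:
M = 21 × 31 = 651
M1 = 31, M2 = 21
y1 = 31^(-1) mod 21 = 19
y2 = 21^(-1) mod 31 = 3
x = (16×31×19 + 18×21×3) mod 651 = 142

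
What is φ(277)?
276

277 = 277
φ(n) = n × ∏(1 - 1/p) for each prime p dividing n
φ(277) = 277 × (1 - 1/277) = 276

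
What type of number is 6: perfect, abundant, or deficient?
perfect

Proper divisors of 6: sum = 1 + 2 + 3 = 6
Since 6 = 6, 6 is perfect.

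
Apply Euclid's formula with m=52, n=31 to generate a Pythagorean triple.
(1743, 3224, 3665)

Euclid's formula: a = m² - n², b = 2mn, c = m² + n²
m = 52, n = 31
a = 52² - 31² = 2704 - 961 = 1743
b = 2 × 52 × 31 = 3224
c = 52² + 31² = 2704 + 961 = 3665
Verification: 1743² + 3224² = 3038049 + 10394176 = 13432225 = 3665² ✓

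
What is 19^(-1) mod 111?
76

gcd(19, 111) = 1, so the inverse exists.
Extended Euclidean algorithm on (111, 19):
111 = 5 × 19 + 16  ⟹  16 = (1)·111 + (-5)·19
19 = 1 × 16 + 3  ⟹  3 = (-1)·111 + (6)·19
16 = 5 × 3 + 1  ⟹  1 = (6)·111 + (-35)·19
So (-35)·19 ≡ 1 (mod 111), i.e. 19^(-1) ≡ -35 ≡ 76 (mod 111).
Check: 19 × 76 = 1444 ≡ 1 (mod 111)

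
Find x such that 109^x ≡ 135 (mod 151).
35

Baby-step giant-step with step n = ⌈√151⌉ = 13.
Baby steps 109^j mod 151 (j:value) for j=0..12: 0:1, 1:109, 2:103, 3:53, 4:39, 5:23, 6:91, 7:104, 8:11, 9:142, 10:76, 11:130, 12:127.
Giant-step multiplier: 109^(-13) ≡ 109^(150-13) = 109^137 ≡ 114 (mod 151).
Giant steps γ_i = 135·114^i mod 151: γ_0=135, γ_1=139, γ_2=142 (in table at j=9).
x = i·n + j = 2·13 + 9 = 35.
Check: 109^35 ≡ 135 (mod 151).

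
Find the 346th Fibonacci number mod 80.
23

Matrix identity: Q^n = [[F_(n+1), F_n], [F_n, F_(n-1)]] with Q = [[1,1],[1,0]].
n = 346 = 101011010₂. Square-and-multiply, entries mod 80:
Q^1 = [[1,1],[1,0]]
Q^2 = (Q^1)² = [[2,1],[1,1]]
Q^5 = (Q^2)²·Q = [[8,5],[5,3]]
Q^10 = (Q^5)² = [[9,55],[55,34]]
Q^21 = (Q^10)²·Q = [[31,66],[66,45]]
Q^43 = (Q^21)²·Q = [[13,37],[37,56]]
Q^86 = (Q^43)² = [[18,73],[73,25]]
Q^173 = (Q^86)²·Q = [[72,53],[53,19]]
Q^346 = (Q^173)² = [[73,23],[23,50]]
F_346 mod 80 = Q^346[0][1] = 23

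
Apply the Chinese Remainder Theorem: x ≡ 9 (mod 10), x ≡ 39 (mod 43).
39

Using Chinese Remainder Theorem:
M = 10 × 43 = 430
M1 = 43, M2 = 10
y1 = 43^(-1) mod 10 = 7
y2 = 10^(-1) mod 43 = 13
x = (9×43×7 + 39×10×13) mod 430 = 39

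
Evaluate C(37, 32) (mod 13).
7

Using Lucas' theorem:
Write n=37 and k=32 in base 13:
n in base 13: [2, 11]
k in base 13: [2, 6]
C(37,32) mod 13 = ∏ C(n_i, k_i) mod 13
Digit binomials (mod 13): C(2,2) = 1; C(11,6) = 462 ≡ 7
Product: 1 × 7 = 7 ≡ 7 (mod 13)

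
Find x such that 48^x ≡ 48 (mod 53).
1

Baby-step giant-step with step n = ⌈√53⌉ = 8.
Baby steps 48^j mod 53 (j:value) for j=0..7: 0:1, 1:48, 2:25, 3:34, 4:42, 5:2, 6:43, 7:50.
h = 48 is already in the table at j=1, so x = 1.
Check: 48^1 ≡ 48 (mod 53).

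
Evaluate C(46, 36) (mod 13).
0

Using Lucas' theorem:
Write n=46 and k=36 in base 13:
n in base 13: [3, 7]
k in base 13: [2, 10]
C(46,36) mod 13 = ∏ C(n_i, k_i) mod 13
Digit binomials (mod 13): C(3,2) = 3; C(7,10) = 0 (k_i > n_i)
Product: 3 × 0 = 0 ≡ 0 (mod 13)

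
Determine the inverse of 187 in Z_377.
125

gcd(187, 377) = 1, so the inverse exists.
Extended Euclidean algorithm on (377, 187):
377 = 2 × 187 + 3  ⟹  3 = (1)·377 + (-2)·187
187 = 62 × 3 + 1  ⟹  1 = (-62)·377 + (125)·187
So (125)·187 ≡ 1 (mod 377), i.e. 187^(-1) ≡ 125 (mod 377).
Check: 187 × 125 = 23375 ≡ 1 (mod 377)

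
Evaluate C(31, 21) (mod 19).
9

Using Lucas' theorem:
Write n=31 and k=21 in base 19:
n in base 19: [1, 12]
k in base 19: [1, 2]
C(31,21) mod 19 = ∏ C(n_i, k_i) mod 19
Digit binomials (mod 19): C(1,1) = 1; C(12,2) = 66 ≡ 9
Product: 1 × 9 = 9 ≡ 9 (mod 19)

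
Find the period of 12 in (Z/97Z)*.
16

97 is prime, so ord(12) divides φ(97) = 96.
Divisors of 96: 1, 2, 3, 4, 6, 8, 12, 16, 24, 32, 48, 96.
Repeated squaring: 12^1 ≡ 12, 12^2 ≡ 47, 12^4 ≡ 75, 12^8 ≡ 96, 12^16 ≡ 1, 12^32 ≡ 1, 12^64 ≡ 1 (mod 97).
Test 12^d mod 97 for each divisor d in increasing order:
12^1 ≡ 12
12^2 ≡ 47
12^3 = 12^2·12^1 ≡ 79
12^4 ≡ 75
12^6 = 12^4·12^2 ≡ 33
12^8 ≡ 96
12^12 = 12^8·12^4 ≡ 22
12^16 ≡ 1  ← first divisor giving 1
The order is 16.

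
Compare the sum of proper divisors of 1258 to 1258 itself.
deficient

Proper divisors of 1258: sum = 1 + 2 + 17 + 34 + 37 + 74 + 629 = 794
Since 794 < 1258, 1258 is deficient.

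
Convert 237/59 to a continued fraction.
[4; 59]

Euclidean algorithm steps:
237 = 4 × 59 + 1
59 = 59 × 1 + 0
Continued fraction: [4; 59]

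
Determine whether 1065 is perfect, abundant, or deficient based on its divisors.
deficient

Proper divisors of 1065: sum = 1 + 3 + 5 + 15 + 71 + 213 + 355 = 663
Since 663 < 1065, 1065 is deficient.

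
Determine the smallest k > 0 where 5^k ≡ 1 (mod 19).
9

19 is prime, so ord(5) divides φ(19) = 18.
Divisors of 18: 1, 2, 3, 6, 9, 18.
Repeated squaring: 5^1 ≡ 5, 5^2 ≡ 6, 5^4 ≡ 17, 5^8 ≡ 4, 5^16 ≡ 16 (mod 19).
Test 5^d mod 19 for each divisor d in increasing order:
5^1 ≡ 5
5^2 ≡ 6
5^3 = 5^2·5^1 ≡ 11
5^6 = 5^4·5^2 ≡ 7
5^9 = 5^8·5^1 ≡ 1  ← first divisor giving 1
The order is 9.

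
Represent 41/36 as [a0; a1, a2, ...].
[1; 7, 5]

Euclidean algorithm steps:
41 = 1 × 36 + 5
36 = 7 × 5 + 1
5 = 5 × 1 + 0
Continued fraction: [1; 7, 5]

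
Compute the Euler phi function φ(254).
126

254 = 2 × 127
φ(n) = n × ∏(1 - 1/p) for each prime p dividing n
φ(254) = 254 × (1 - 1/2) × (1 - 1/127) = 126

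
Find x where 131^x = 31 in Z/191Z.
25

Baby-step giant-step with step n = ⌈√191⌉ = 14.
Baby steps 131^j mod 191 (j:value) for j=0..13: 0:1, 1:131, 2:162, 3:21, 4:77, 5:155, 6:59, 7:89, 8:8, 9:93, 10:150, 11:168, 12:43, 13:94.
Giant-step multiplier: 131^(-14) ≡ 131^(190-14) = 131^176 ≡ 104 (mod 191).
Giant steps γ_i = 31·104^i mod 191: γ_0=31, γ_1=168 (in table at j=11).
x = i·n + j = 1·14 + 11 = 25.
Check: 131^25 ≡ 31 (mod 191).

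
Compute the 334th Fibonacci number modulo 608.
511

Matrix identity: Q^n = [[F_(n+1), F_n], [F_n, F_(n-1)]] with Q = [[1,1],[1,0]].
n = 334 = 101001110₂. Square-and-multiply, entries mod 608:
Q^1 = [[1,1],[1,0]]
Q^2 = (Q^1)² = [[2,1],[1,1]]
Q^5 = (Q^2)²·Q = [[8,5],[5,3]]
Q^10 = (Q^5)² = [[89,55],[55,34]]
Q^20 = (Q^10)² = [[2,77],[77,533]]
Q^41 = (Q^20)²·Q = [[312,461],[461,459]]
Q^83 = (Q^41)²·Q = [[144,393],[393,359]]
Q^167 = (Q^83)²·Q = [[160,81],[81,79]]
Q^334 = (Q^167)² = [[545,511],[511,34]]
F_334 mod 608 = Q^334[0][1] = 511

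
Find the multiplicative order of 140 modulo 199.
33

199 is prime, so ord(140) divides φ(199) = 198.
Divisors of 198: 1, 2, 3, 6, 9, 11, 18, 22, 33, 66, 99, 198.
Repeated squaring: 140^1 ≡ 140, 140^2 ≡ 98, 140^4 ≡ 52, 140^8 ≡ 117, 140^16 ≡ 157, 140^32 ≡ 172, 140^64 ≡ 132, 140^128 ≡ 111 (mod 199).
Test 140^d mod 199 for each divisor d in increasing order:
140^1 ≡ 140
140^2 ≡ 98
140^3 = 140^2·140^1 ≡ 188
140^6 = 140^4·140^2 ≡ 121
140^9 = 140^8·140^1 ≡ 62
140^11 = 140^8·140^2·140^1 ≡ 106
140^18 = 140^16·140^2 ≡ 63
140^22 = 140^16·140^4·140^2 ≡ 92
140^33 = 140^32·140^1 ≡ 1  ← first divisor giving 1
The order is 33.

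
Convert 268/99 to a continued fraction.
[2; 1, 2, 2, 2, 2, 2]

Euclidean algorithm steps:
268 = 2 × 99 + 70
99 = 1 × 70 + 29
70 = 2 × 29 + 12
29 = 2 × 12 + 5
12 = 2 × 5 + 2
5 = 2 × 2 + 1
2 = 2 × 1 + 0
Continued fraction: [2; 1, 2, 2, 2, 2, 2]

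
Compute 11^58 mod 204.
49

Repeated squaring. Binary of 58 = 111010.
11^1 ≡ 11 (mod 204); 11^2 ≡ 121 (mod 204); 11^4 ≡ 157 (mod 204); 11^8 ≡ 169 (mod 204); 11^16 ≡ 1 (mod 204); 11^32 ≡ 1 (mod 204)
11^58 = 11^2 × 11^8 × 11^16 × 11^32 ≡ 49 (mod 204)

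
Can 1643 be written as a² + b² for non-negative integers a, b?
Not possible

Factorization: 1643 = 31 × 53
By Fermat: n is sum of two squares iff every prime p ≡ 3 (mod 4) appears to even power.
Prime(s) ≡ 3 (mod 4) with odd exponent: [(31, 1)]
Therefore 1643 cannot be expressed as a² + b².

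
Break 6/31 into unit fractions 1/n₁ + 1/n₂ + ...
1/6 + 1/38 + 1/1767

Greedy algorithm:
6/31: ceiling(31/6) = 6, use 1/6
5/186: ceiling(186/5) = 38, use 1/38
1/1767: ceiling(1767/1) = 1767, use 1/1767
Result: 6/31 = 1/6 + 1/38 + 1/1767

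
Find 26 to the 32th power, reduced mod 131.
108

Repeated squaring. Binary of 32 = 100000.
26^1 ≡ 26 (mod 131); 26^2 ≡ 21 (mod 131); 26^4 ≡ 48 (mod 131); 26^8 ≡ 77 (mod 131); 26^16 ≡ 34 (mod 131); 26^32 ≡ 108 (mod 131)
26^32 = 26^32 ≡ 108 (mod 131)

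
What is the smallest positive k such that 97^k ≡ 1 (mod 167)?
83

167 is prime, so ord(97) divides φ(167) = 166.
Divisors of 166: 1, 2, 83, 166.
Repeated squaring: 97^1 ≡ 97, 97^2 ≡ 57, 97^4 ≡ 76, 97^8 ≡ 98, 97^16 ≡ 85, 97^32 ≡ 44, 97^64 ≡ 99, 97^128 ≡ 115 (mod 167).
Test 97^d mod 167 for each divisor d in increasing order:
97^1 ≡ 97
97^2 ≡ 57
97^83 = 97^64·97^16·97^2·97^1 ≡ 1  ← first divisor giving 1
The order is 83.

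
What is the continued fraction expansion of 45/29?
[1; 1, 1, 4, 3]

Euclidean algorithm steps:
45 = 1 × 29 + 16
29 = 1 × 16 + 13
16 = 1 × 13 + 3
13 = 4 × 3 + 1
3 = 3 × 1 + 0
Continued fraction: [1; 1, 1, 4, 3]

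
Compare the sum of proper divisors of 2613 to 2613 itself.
deficient

Proper divisors of 2613: sum = 1 + 3 + 13 + 39 + 67 + 201 + 871 = 1195
Since 1195 < 2613, 2613 is deficient.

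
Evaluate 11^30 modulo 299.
77

Repeated squaring. Binary of 30 = 11110.
11^1 ≡ 11 (mod 299); 11^2 ≡ 121 (mod 299); 11^4 ≡ 289 (mod 299); 11^8 ≡ 100 (mod 299); 11^16 ≡ 133 (mod 299)
11^30 = 11^2 × 11^4 × 11^8 × 11^16 ≡ 77 (mod 299)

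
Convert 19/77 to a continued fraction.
[0; 4, 19]

Euclidean algorithm steps:
19 = 0 × 77 + 19
77 = 4 × 19 + 1
19 = 19 × 1 + 0
Continued fraction: [0; 4, 19]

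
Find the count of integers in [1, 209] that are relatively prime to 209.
180

209 = 11 × 19
φ(n) = n × ∏(1 - 1/p) for each prime p dividing n
φ(209) = 209 × (1 - 1/11) × (1 - 1/19) = 180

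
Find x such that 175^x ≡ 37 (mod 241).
229

Baby-step giant-step with step n = ⌈√241⌉ = 16.
Baby steps 175^j mod 241 (j:value) for j=0..15: 0:1, 1:175, 2:18, 3:17, 4:83, 5:65, 6:48, 7:206, 8:141, 9:93, 10:128, 11:228, 12:135, 13:7, 14:20, 15:126.
Giant-step multiplier: 175^(-16) ≡ 175^(240-16) = 175^224 ≡ 160 (mod 241).
Giant steps γ_i = 37·160^i mod 241: γ_0=37, γ_1=136, γ_2=70, γ_3=114, γ_4=165, γ_5=131, γ_6=234, γ_7=85, γ_8=104, γ_9=11, γ_10=73, γ_11=112, γ_12=86, γ_13=23, γ_14=65 (in table at j=5).
x = i·n + j = 14·16 + 5 = 229.
Check: 175^229 ≡ 37 (mod 241).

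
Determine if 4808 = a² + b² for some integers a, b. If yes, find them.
38² + 58² (a=38, b=58)

Factorization: 4808 = 2^3 × 601
By Fermat: n is sum of two squares iff every prime p ≡ 3 (mod 4) appears to even power.
All primes ≡ 3 (mod 4) appear to even power.
Search a = 0, 1, 2, … for 4808 - a² a perfect square: first hit at a = 38: 4808 - 1444 = 3364 = 58².
4808 = 38² + 58² = 1444 + 3364 ✓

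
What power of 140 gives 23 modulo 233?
64

Baby-step giant-step with step n = ⌈√233⌉ = 16.
Baby steps 140^j mod 233 (j:value) for j=0..15: 0:1, 1:140, 2:28, 3:192, 4:85, 5:17, 6:50, 7:10, 8:2, 9:47, 10:56, 11:151, 12:170, 13:34, 14:100, 15:20.
Giant-step multiplier: 140^(-16) ≡ 140^(232-16) = 140^216 ≡ 175 (mod 233).
Giant steps γ_i = 23·175^i mod 233: γ_0=23, γ_1=64, γ_2=16, γ_3=4, γ_4=1 (in table at j=0).
x = i·n + j = 4·16 + 0 = 64.
Check: 140^64 ≡ 23 (mod 233).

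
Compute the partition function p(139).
13610949895

p(n) counts ways to write n as a sum of positive integers (order ignored).
Euler's pentagonal recurrence: p(k) = p(k-1) + p(k-2) - p(k-5) - p(k-7) + p(k-12) + p(k-15) - ... (offsets j(3j∓1)/2, signs ++--, p(0)=1, p(<0)=0).
DP table for k = 0..138: p(0)=1, p(1)=1, p(2)=2, p(3)=3, p(4)=5, p(5)=7, p(6)=11, p(7)=15, p(8)=22, p(9)=30, p(10)=42, p(11)=56, p(12)=77, p(13)=101, p(14)=135, p(15)=176, p(16)=231, p(17)=297, p(18)=385, p(19)=490, p(20)=627, p(21)=792, p(22)=1002, p(23)=1255, p(24)=1575, p(25)=1958, p(26)=2436, p(27)=3010, p(28)=3718, p(29)=4565, p(30)=5604, p(31)=6842, p(32)=8349, p(33)=10143, p(34)=12310, p(35)=14883, p(36)=17977, p(37)=21637, p(38)=26015, p(39)=31185, p(40)=37338, p(41)=44583, p(42)=53174, p(43)=63261, p(44)=75175, p(45)=89134, p(46)=105558, p(47)=124754, p(48)=147273, p(49)=173525, p(50)=204226, p(51)=239943, p(52)=281589, p(53)=329931, p(54)=386155, p(55)=451276, p(56)=526823, p(57)=614154, p(58)=715220, p(59)=831820, p(60)=966467, p(61)=1121505, p(62)=1300156, p(63)=1505499, p(64)=1741630, p(65)=2012558, p(66)=2323520, p(67)=2679689, p(68)=3087735, p(69)=3554345, p(70)=4087968, p(71)=4697205, p(72)=5392783, p(73)=6185689, p(74)=7089500, p(75)=8118264, p(76)=9289091, p(77)=10619863, p(78)=12132164, p(79)=13848650, p(80)=15796476, p(81)=18004327, p(82)=20506255, p(83)=23338469, p(84)=26543660, p(85)=30167357, p(86)=34262962, p(87)=38887673, p(88)=44108109, p(89)=49995925, p(90)=56634173, p(91)=64112359, p(92)=72533807, p(93)=82010177, p(94)=92669720, p(95)=104651419, p(96)=118114304, p(97)=133230930, p(98)=150198136, p(99)=169229875, p(100)=190569292, p(101)=214481126, p(102)=241265379, p(103)=271248950, p(104)=304801365, p(105)=342325709, p(106)=384276336, p(107)=431149389, p(108)=483502844, p(109)=541946240, p(110)=607163746, p(111)=679903203, p(112)=761002156, p(113)=851376628, p(114)=952050665, p(115)=1064144451, p(116)=1188908248, p(117)=1327710076, p(118)=1482074143, p(119)=1653668665, p(120)=1844349560, p(121)=2056148051, p(122)=2291320912, p(123)=2552338241, p(124)=2841940500, p(125)=3163127352, p(126)=3519222692, p(127)=3913864295, p(128)=4351078600, p(129)=4835271870, p(130)=5371315400, p(131)=5964539504, p(132)=6620830889, p(133)=7346629512, p(134)=8149040695, p(135)=9035836076, p(136)=10015581680, p(137)=11097645016, p(138)=12292341831.
Final step: p(139) = p(138) + p(137) - p(134) - p(132) + p(127) + p(124) - p(117) - p(113) + p(104) + p(99) - p(88) - p(82) + p(69) + p(62) - p(47) - p(39) + p(22) + p(13)
= 12292341831 + 11097645016 - 8149040695 - 6620830889 + 3913864295 + 2841940500 - 1327710076 - 851376628 + 304801365 + 169229875 - 44108109 - 20506255 + 3554345 + 1300156 - 124754 - 31185 + 1002 + 101
= 13610949895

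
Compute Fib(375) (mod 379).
2

Matrix identity: Q^n = [[F_(n+1), F_n], [F_n, F_(n-1)]] with Q = [[1,1],[1,0]].
n = 375 = 101110111₂. Square-and-multiply, entries mod 379:
Q^1 = [[1,1],[1,0]]
Q^2 = (Q^1)² = [[2,1],[1,1]]
Q^5 = (Q^2)²·Q = [[8,5],[5,3]]
Q^11 = (Q^5)²·Q = [[144,89],[89,55]]
Q^23 = (Q^11)²·Q = [[130,232],[232,277]]
Q^46 = (Q^23)² = [[230,53],[53,177]]
Q^93 = (Q^46)²·Q = [[343,375],[375,347]]
Q^187 = (Q^93)²·Q = [[68,175],[175,272]]
Q^375 = (Q^187)²·Q = [[378,2],[2,376]]
F_375 mod 379 = Q^375[0][1] = 2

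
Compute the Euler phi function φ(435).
224

435 = 3 × 5 × 29
φ(n) = n × ∏(1 - 1/p) for each prime p dividing n
φ(435) = 435 × (1 - 1/3) × (1 - 1/5) × (1 - 1/29) = 224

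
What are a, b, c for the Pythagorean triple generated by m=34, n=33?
(67, 2244, 2245)

Euclid's formula: a = m² - n², b = 2mn, c = m² + n²
m = 34, n = 33
a = 34² - 33² = 1156 - 1089 = 67
b = 2 × 34 × 33 = 2244
c = 34² + 33² = 1156 + 1089 = 2245
Verification: 67² + 2244² = 4489 + 5035536 = 5040025 = 2245² ✓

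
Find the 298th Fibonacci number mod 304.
55

Matrix identity: Q^n = [[F_(n+1), F_n], [F_n, F_(n-1)]] with Q = [[1,1],[1,0]].
n = 298 = 100101010₂. Square-and-multiply, entries mod 304:
Q^1 = [[1,1],[1,0]]
Q^2 = (Q^1)² = [[2,1],[1,1]]
Q^4 = (Q^2)² = [[5,3],[3,2]]
Q^9 = (Q^4)²·Q = [[55,34],[34,21]]
Q^18 = (Q^9)² = [[229,152],[152,77]]
Q^37 = (Q^18)²·Q = [[153,153],[153,0]]
Q^74 = (Q^37)² = [[2,1],[1,1]]
Q^149 = (Q^74)²·Q = [[8,5],[5,3]]
Q^298 = (Q^149)² = [[89,55],[55,34]]
F_298 mod 304 = Q^298[0][1] = 55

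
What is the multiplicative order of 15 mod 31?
10

31 is prime, so ord(15) divides φ(31) = 30.
Divisors of 30: 1, 2, 3, 5, 6, 10, 15, 30.
Repeated squaring: 15^1 ≡ 15, 15^2 ≡ 8, 15^4 ≡ 2, 15^8 ≡ 4, 15^16 ≡ 16 (mod 31).
Test 15^d mod 31 for each divisor d in increasing order:
15^1 ≡ 15
15^2 ≡ 8
15^3 = 15^2·15^1 ≡ 27
15^5 = 15^4·15^1 ≡ 30
15^6 = 15^4·15^2 ≡ 16
15^10 = 15^8·15^2 ≡ 1  ← first divisor giving 1
The order is 10.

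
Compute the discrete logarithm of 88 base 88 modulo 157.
1

Baby-step giant-step with step n = ⌈√157⌉ = 13.
Baby steps 88^j mod 157 (j:value) for j=0..12: 0:1, 1:88, 2:51, 3:92, 4:89, 5:139, 6:143, 7:24, 8:71, 9:125, 10:10, 11:95, 12:39.
h = 88 is already in the table at j=1, so x = 1.
Check: 88^1 ≡ 88 (mod 157).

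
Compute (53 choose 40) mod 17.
0

Using Lucas' theorem:
Write n=53 and k=40 in base 17:
n in base 17: [3, 2]
k in base 17: [2, 6]
C(53,40) mod 17 = ∏ C(n_i, k_i) mod 17
Digit binomials (mod 17): C(3,2) = 3; C(2,6) = 0 (k_i > n_i)
Product: 3 × 0 = 0 ≡ 0 (mod 17)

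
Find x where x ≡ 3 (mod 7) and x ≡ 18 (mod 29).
192

Using Chinese Remainder Theorem:
M = 7 × 29 = 203
M1 = 29, M2 = 7
y1 = 29^(-1) mod 7 = 1
y2 = 7^(-1) mod 29 = 25
x = (3×29×1 + 18×7×25) mod 203 = 192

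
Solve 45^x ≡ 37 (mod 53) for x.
10

Baby-step giant-step with step n = ⌈√53⌉ = 8.
Baby steps 45^j mod 53 (j:value) for j=0..7: 0:1, 1:45, 2:11, 3:18, 4:15, 5:39, 6:6, 7:5.
Giant-step multiplier: 45^(-8) ≡ 45^(52-8) = 45^44 ≡ 49 (mod 53).
Giant steps γ_i = 37·49^i mod 53: γ_0=37, γ_1=11 (in table at j=2).
x = i·n + j = 1·8 + 2 = 10.
Check: 45^10 ≡ 37 (mod 53).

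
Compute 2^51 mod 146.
64

Repeated squaring. Binary of 51 = 110011.
2^1 ≡ 2 (mod 146); 2^2 ≡ 4 (mod 146); 2^4 ≡ 16 (mod 146); 2^8 ≡ 110 (mod 146); 2^16 ≡ 128 (mod 146); 2^32 ≡ 32 (mod 146)
2^51 = 2^1 × 2^2 × 2^16 × 2^32 ≡ 64 (mod 146)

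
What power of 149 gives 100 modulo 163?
88

Baby-step giant-step with step n = ⌈√163⌉ = 13.
Baby steps 149^j mod 163 (j:value) for j=0..12: 0:1, 1:149, 2:33, 3:27, 4:111, 5:76, 6:77, 7:63, 8:96, 9:123, 10:71, 11:147, 12:61.
Giant-step multiplier: 149^(-13) ≡ 149^(162-13) = 149^149 ≡ 117 (mod 163).
Giant steps γ_i = 100·117^i mod 163: γ_0=100, γ_1=127, γ_2=26, γ_3=108, γ_4=85, γ_5=2, γ_6=71 (in table at j=10).
x = i·n + j = 6·13 + 10 = 88.
Check: 149^88 ≡ 100 (mod 163).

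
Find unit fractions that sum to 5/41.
1/9 + 1/93 + 1/11439

Greedy algorithm:
5/41: ceiling(41/5) = 9, use 1/9
4/369: ceiling(369/4) = 93, use 1/93
1/11439: ceiling(11439/1) = 11439, use 1/11439
Result: 5/41 = 1/9 + 1/93 + 1/11439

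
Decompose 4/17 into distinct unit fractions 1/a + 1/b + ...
1/5 + 1/29 + 1/1233 + 1/3039345

Greedy algorithm:
4/17: ceiling(17/4) = 5, use 1/5
3/85: ceiling(85/3) = 29, use 1/29
2/2465: ceiling(2465/2) = 1233, use 1/1233
1/3039345: ceiling(3039345/1) = 3039345, use 1/3039345
Result: 4/17 = 1/5 + 1/29 + 1/1233 + 1/3039345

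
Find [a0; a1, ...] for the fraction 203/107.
[1; 1, 8, 1, 2, 1, 2]

Euclidean algorithm steps:
203 = 1 × 107 + 96
107 = 1 × 96 + 11
96 = 8 × 11 + 8
11 = 1 × 8 + 3
8 = 2 × 3 + 2
3 = 1 × 2 + 1
2 = 2 × 1 + 0
Continued fraction: [1; 1, 8, 1, 2, 1, 2]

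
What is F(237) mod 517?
233

Matrix identity: Q^n = [[F_(n+1), F_n], [F_n, F_(n-1)]] with Q = [[1,1],[1,0]].
n = 237 = 11101101₂. Square-and-multiply, entries mod 517:
Q^1 = [[1,1],[1,0]]
Q^3 = (Q^1)²·Q = [[3,2],[2,1]]
Q^7 = (Q^3)²·Q = [[21,13],[13,8]]
Q^14 = (Q^7)² = [[93,377],[377,233]]
Q^29 = (Q^14)²·Q = [[187,331],[331,373]]
Q^59 = (Q^29)²·Q = [[44,287],[287,274]]
Q^118 = (Q^59)² = [[34,274],[274,277]]
Q^237 = (Q^118)²·Q = [[142,233],[233,426]]
F_237 mod 517 = Q^237[0][1] = 233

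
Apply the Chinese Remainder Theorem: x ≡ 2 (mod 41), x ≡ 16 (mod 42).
1150

Using Chinese Remainder Theorem:
M = 41 × 42 = 1722
M1 = 42, M2 = 41
y1 = 42^(-1) mod 41 = 1
y2 = 41^(-1) mod 42 = 41
x = (2×42×1 + 16×41×41) mod 1722 = 1150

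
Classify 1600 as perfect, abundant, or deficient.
abundant

Proper divisors of 1600: sum = 1 + 2 + 4 + 5 + 8 + 10 + 16 + 20 + ... + 200 + 320 + 400 + 800 (20 divisors) = 2337
Since 2337 > 1600, 1600 is abundant.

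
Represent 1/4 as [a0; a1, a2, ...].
[0; 4]

Euclidean algorithm steps:
1 = 0 × 4 + 1
4 = 4 × 1 + 0
Continued fraction: [0; 4]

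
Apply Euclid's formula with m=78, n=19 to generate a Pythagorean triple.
(5723, 2964, 6445)

Euclid's formula: a = m² - n², b = 2mn, c = m² + n²
m = 78, n = 19
a = 78² - 19² = 6084 - 361 = 5723
b = 2 × 78 × 19 = 2964
c = 78² + 19² = 6084 + 361 = 6445
Verification: 5723² + 2964² = 32752729 + 8785296 = 41538025 = 6445² ✓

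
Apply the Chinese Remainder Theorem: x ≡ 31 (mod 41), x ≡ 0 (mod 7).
154

Using Chinese Remainder Theorem:
M = 41 × 7 = 287
M1 = 7, M2 = 41
y1 = 7^(-1) mod 41 = 6
y2 = 41^(-1) mod 7 = 6
x = (31×7×6 + 0×41×6) mod 287 = 154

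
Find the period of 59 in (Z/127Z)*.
18

127 is prime, so ord(59) divides φ(127) = 126.
Divisors of 126: 1, 2, 3, 6, 7, 9, 14, 18, 21, 42, 63, 126.
Repeated squaring: 59^1 ≡ 59, 59^2 ≡ 52, 59^4 ≡ 37, 59^8 ≡ 99, 59^16 ≡ 22, 59^32 ≡ 103, 59^64 ≡ 68 (mod 127).
Test 59^d mod 127 for each divisor d in increasing order:
59^1 ≡ 59
59^2 ≡ 52
59^3 = 59^2·59^1 ≡ 20
59^6 = 59^4·59^2 ≡ 19
59^7 = 59^4·59^2·59^1 ≡ 105
59^9 = 59^8·59^1 ≡ 126
59^14 = 59^8·59^4·59^2 ≡ 103
59^18 = 59^16·59^2 ≡ 1  ← first divisor giving 1
The order is 18.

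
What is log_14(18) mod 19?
9

Baby-step giant-step with step n = ⌈√19⌉ = 5.
Baby steps 14^j mod 19 (j:value) for j=0..4: 0:1, 1:14, 2:6, 3:8, 4:17.
Giant-step multiplier: 14^(-5) ≡ 14^(18-5) = 14^13 ≡ 2 (mod 19).
Giant steps γ_i = 18·2^i mod 19: γ_0=18, γ_1=17 (in table at j=4).
x = i·n + j = 1·5 + 4 = 9.
Check: 14^9 ≡ 18 (mod 19).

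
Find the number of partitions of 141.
16670689208

p(n) counts ways to write n as a sum of positive integers (order ignored).
Euler's pentagonal recurrence: p(k) = p(k-1) + p(k-2) - p(k-5) - p(k-7) + p(k-12) + p(k-15) - ... (offsets j(3j∓1)/2, signs ++--, p(0)=1, p(<0)=0).
DP table for k = 0..140: p(0)=1, p(1)=1, p(2)=2, p(3)=3, p(4)=5, p(5)=7, p(6)=11, p(7)=15, p(8)=22, p(9)=30, p(10)=42, p(11)=56, p(12)=77, p(13)=101, p(14)=135, p(15)=176, p(16)=231, p(17)=297, p(18)=385, p(19)=490, p(20)=627, p(21)=792, p(22)=1002, p(23)=1255, p(24)=1575, p(25)=1958, p(26)=2436, p(27)=3010, p(28)=3718, p(29)=4565, p(30)=5604, p(31)=6842, p(32)=8349, p(33)=10143, p(34)=12310, p(35)=14883, p(36)=17977, p(37)=21637, p(38)=26015, p(39)=31185, p(40)=37338, p(41)=44583, p(42)=53174, p(43)=63261, p(44)=75175, p(45)=89134, p(46)=105558, p(47)=124754, p(48)=147273, p(49)=173525, p(50)=204226, p(51)=239943, p(52)=281589, p(53)=329931, p(54)=386155, p(55)=451276, p(56)=526823, p(57)=614154, p(58)=715220, p(59)=831820, p(60)=966467, p(61)=1121505, p(62)=1300156, p(63)=1505499, p(64)=1741630, p(65)=2012558, p(66)=2323520, p(67)=2679689, p(68)=3087735, p(69)=3554345, p(70)=4087968, p(71)=4697205, p(72)=5392783, p(73)=6185689, p(74)=7089500, p(75)=8118264, p(76)=9289091, p(77)=10619863, p(78)=12132164, p(79)=13848650, p(80)=15796476, p(81)=18004327, p(82)=20506255, p(83)=23338469, p(84)=26543660, p(85)=30167357, p(86)=34262962, p(87)=38887673, p(88)=44108109, p(89)=49995925, p(90)=56634173, p(91)=64112359, p(92)=72533807, p(93)=82010177, p(94)=92669720, p(95)=104651419, p(96)=118114304, p(97)=133230930, p(98)=150198136, p(99)=169229875, p(100)=190569292, p(101)=214481126, p(102)=241265379, p(103)=271248950, p(104)=304801365, p(105)=342325709, p(106)=384276336, p(107)=431149389, p(108)=483502844, p(109)=541946240, p(110)=607163746, p(111)=679903203, p(112)=761002156, p(113)=851376628, p(114)=952050665, p(115)=1064144451, p(116)=1188908248, p(117)=1327710076, p(118)=1482074143, p(119)=1653668665, p(120)=1844349560, p(121)=2056148051, p(122)=2291320912, p(123)=2552338241, p(124)=2841940500, p(125)=3163127352, p(126)=3519222692, p(127)=3913864295, p(128)=4351078600, p(129)=4835271870, p(130)=5371315400, p(131)=5964539504, p(132)=6620830889, p(133)=7346629512, p(134)=8149040695, p(135)=9035836076, p(136)=10015581680, p(137)=11097645016, p(138)=12292341831, p(139)=13610949895, p(140)=15065878135.
Final step: p(141) = p(140) + p(139) - p(136) - p(134) + p(129) + p(126) - p(119) - p(115) + p(106) + p(101) - p(90) - p(84) + p(71) + p(64) - p(49) - p(41) + p(24) + p(15)
= 15065878135 + 13610949895 - 10015581680 - 8149040695 + 4835271870 + 3519222692 - 1653668665 - 1064144451 + 384276336 + 214481126 - 56634173 - 26543660 + 4697205 + 1741630 - 173525 - 44583 + 1575 + 176
= 16670689208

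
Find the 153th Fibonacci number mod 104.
90

Matrix identity: Q^n = [[F_(n+1), F_n], [F_n, F_(n-1)]] with Q = [[1,1],[1,0]].
n = 153 = 10011001₂. Square-and-multiply, entries mod 104:
Q^1 = [[1,1],[1,0]]
Q^2 = (Q^1)² = [[2,1],[1,1]]
Q^4 = (Q^2)² = [[5,3],[3,2]]
Q^9 = (Q^4)²·Q = [[55,34],[34,21]]
Q^19 = (Q^9)²·Q = [[5,21],[21,88]]
Q^38 = (Q^19)² = [[50,81],[81,73]]
Q^76 = (Q^38)² = [[13,83],[83,34]]
Q^153 = (Q^76)²·Q = [[39,90],[90,53]]
F_153 mod 104 = Q^153[0][1] = 90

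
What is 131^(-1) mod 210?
101

gcd(131, 210) = 1, so the inverse exists.
Extended Euclidean algorithm on (210, 131):
210 = 1 × 131 + 79  ⟹  79 = (1)·210 + (-1)·131
131 = 1 × 79 + 52  ⟹  52 = (-1)·210 + (2)·131
79 = 1 × 52 + 27  ⟹  27 = (2)·210 + (-3)·131
52 = 1 × 27 + 25  ⟹  25 = (-3)·210 + (5)·131
27 = 1 × 25 + 2  ⟹  2 = (5)·210 + (-8)·131
25 = 12 × 2 + 1  ⟹  1 = (-63)·210 + (101)·131
So (101)·131 ≡ 1 (mod 210), i.e. 131^(-1) ≡ 101 (mod 210).
Check: 131 × 101 = 13231 ≡ 1 (mod 210)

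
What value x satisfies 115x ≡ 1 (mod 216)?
139

gcd(115, 216) = 1, so the inverse exists.
Extended Euclidean algorithm on (216, 115):
216 = 1 × 115 + 101  ⟹  101 = (1)·216 + (-1)·115
115 = 1 × 101 + 14  ⟹  14 = (-1)·216 + (2)·115
101 = 7 × 14 + 3  ⟹  3 = (8)·216 + (-15)·115
14 = 4 × 3 + 2  ⟹  2 = (-33)·216 + (62)·115
3 = 1 × 2 + 1  ⟹  1 = (41)·216 + (-77)·115
So (-77)·115 ≡ 1 (mod 216), i.e. 115^(-1) ≡ -77 ≡ 139 (mod 216).
Check: 115 × 139 = 15985 ≡ 1 (mod 216)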